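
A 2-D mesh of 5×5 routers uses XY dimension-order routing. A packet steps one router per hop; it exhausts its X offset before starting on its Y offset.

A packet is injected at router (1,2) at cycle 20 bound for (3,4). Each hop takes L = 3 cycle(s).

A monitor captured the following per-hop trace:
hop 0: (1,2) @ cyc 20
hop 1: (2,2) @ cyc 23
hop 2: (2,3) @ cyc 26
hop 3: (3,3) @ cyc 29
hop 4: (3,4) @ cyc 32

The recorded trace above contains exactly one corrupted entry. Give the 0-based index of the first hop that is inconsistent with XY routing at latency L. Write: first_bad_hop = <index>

first_bad_hop = 2

  1: Δx=+1 Δy=+0 Δt=3 [ok]
  2: Δx=+0 Δy=+1 Δt=3 [BAD: Y-move but x=2≠3]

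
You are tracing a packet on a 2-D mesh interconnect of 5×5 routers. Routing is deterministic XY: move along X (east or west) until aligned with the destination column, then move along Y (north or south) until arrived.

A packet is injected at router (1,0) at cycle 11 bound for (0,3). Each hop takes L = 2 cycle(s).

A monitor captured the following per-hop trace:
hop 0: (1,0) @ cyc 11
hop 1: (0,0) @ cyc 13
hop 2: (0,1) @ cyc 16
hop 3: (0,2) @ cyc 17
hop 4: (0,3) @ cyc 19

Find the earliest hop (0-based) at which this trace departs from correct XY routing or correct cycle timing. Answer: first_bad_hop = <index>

[1] (-1,+0) / 2c ⇒ ok
[2] (+0,+1) / 3c ⇒ BAD: Δcyc=3≠L

first_bad_hop = 2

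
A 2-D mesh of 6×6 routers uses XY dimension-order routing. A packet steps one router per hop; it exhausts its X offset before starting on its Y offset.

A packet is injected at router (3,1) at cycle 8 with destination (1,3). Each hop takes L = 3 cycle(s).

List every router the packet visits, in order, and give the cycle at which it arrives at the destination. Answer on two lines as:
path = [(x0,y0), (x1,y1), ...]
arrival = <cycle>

path = [(3,1), (2,1), (1,1), (1,2), (1,3)]
arrival = 20

src (3,1)  cyc=8
W→(2,1)  cyc=11
W→(1,1)  cyc=14
N→(1,2)  cyc=17
N→(1,3)  cyc=20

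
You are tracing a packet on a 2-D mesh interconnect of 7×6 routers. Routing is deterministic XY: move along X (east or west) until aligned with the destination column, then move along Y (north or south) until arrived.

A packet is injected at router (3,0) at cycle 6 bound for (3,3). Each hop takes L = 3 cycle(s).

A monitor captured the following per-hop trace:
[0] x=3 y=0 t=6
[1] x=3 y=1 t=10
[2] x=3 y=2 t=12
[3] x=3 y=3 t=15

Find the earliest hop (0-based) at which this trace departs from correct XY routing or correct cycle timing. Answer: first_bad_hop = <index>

  1: Δx=+0 Δy=+1 Δt=4 [BAD: Δcyc=4≠L]

first_bad_hop = 1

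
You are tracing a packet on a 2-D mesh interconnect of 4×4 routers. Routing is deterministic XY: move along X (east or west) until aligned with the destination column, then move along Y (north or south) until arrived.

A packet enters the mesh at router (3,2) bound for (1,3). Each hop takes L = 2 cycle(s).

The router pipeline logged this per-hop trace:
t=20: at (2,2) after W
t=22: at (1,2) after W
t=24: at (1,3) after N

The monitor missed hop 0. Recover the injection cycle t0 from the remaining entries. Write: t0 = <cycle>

t0 = 18

Hop 1 reached at cycle 20; hop k is at t0 + k·L.
t0 = cyc[1] − L = 20 − 2 = 18.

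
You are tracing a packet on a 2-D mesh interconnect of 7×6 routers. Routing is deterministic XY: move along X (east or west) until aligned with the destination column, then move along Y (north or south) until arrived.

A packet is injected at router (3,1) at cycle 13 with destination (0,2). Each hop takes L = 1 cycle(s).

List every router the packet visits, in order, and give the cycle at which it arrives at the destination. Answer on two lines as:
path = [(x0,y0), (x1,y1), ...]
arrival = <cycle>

path = [(3,1), (2,1), (1,1), (0,1), (0,2)]
arrival = 17

  0. router=(3,1) cycle=13 (inject)
  1. router=(2,1) cycle=14 dir=W
  2. router=(1,1) cycle=15 dir=W
  3. router=(0,1) cycle=16 dir=W
  4. router=(0,2) cycle=17 dir=N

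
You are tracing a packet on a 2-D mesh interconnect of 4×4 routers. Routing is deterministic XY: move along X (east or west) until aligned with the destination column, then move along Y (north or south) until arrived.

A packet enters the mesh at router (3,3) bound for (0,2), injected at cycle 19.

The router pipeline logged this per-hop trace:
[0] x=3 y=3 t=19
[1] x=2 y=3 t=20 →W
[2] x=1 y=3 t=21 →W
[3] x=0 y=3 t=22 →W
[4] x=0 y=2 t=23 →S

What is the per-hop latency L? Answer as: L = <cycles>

cyc[1] − cyc[0] = 20 − 19 = 1.
Per-hop latency L = Δcyc = 1.

L = 1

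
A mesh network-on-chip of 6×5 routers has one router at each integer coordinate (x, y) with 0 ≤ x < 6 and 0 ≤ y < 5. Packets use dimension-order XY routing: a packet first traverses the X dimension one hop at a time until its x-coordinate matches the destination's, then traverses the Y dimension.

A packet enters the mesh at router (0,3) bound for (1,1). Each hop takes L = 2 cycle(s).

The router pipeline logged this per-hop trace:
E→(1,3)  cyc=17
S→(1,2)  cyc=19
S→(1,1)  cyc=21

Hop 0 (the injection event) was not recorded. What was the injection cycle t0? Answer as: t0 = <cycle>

At hop 1 the cycle is 17; in general cyc_k = t0 + kL.
Therefore t0 = 17 − L = 15.

t0 = 15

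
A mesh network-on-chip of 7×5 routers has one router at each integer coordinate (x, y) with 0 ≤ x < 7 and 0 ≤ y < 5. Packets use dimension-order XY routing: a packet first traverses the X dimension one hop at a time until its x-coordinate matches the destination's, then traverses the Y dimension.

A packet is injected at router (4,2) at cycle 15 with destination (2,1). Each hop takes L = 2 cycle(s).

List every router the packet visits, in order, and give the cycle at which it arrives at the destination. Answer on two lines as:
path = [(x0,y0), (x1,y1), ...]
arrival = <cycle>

hop 0: (4,2) @ cyc 15
hop 1: (3,2) @ cyc 17  [W]
hop 2: (2,2) @ cyc 19  [W]
hop 3: (2,1) @ cyc 21  [S]

path = [(4,2), (3,2), (2,2), (2,1)]
arrival = 21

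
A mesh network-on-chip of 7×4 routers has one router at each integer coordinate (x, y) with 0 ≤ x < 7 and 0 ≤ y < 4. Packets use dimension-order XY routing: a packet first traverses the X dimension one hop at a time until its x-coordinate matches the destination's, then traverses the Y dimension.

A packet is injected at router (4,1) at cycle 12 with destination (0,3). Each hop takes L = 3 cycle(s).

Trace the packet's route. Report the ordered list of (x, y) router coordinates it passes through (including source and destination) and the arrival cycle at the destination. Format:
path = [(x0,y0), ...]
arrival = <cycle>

path = [(4,1), (3,1), (2,1), (1,1), (0,1), (0,2), (0,3)]
arrival = 30

src (4,1)  cyc=12
W→(3,1)  cyc=15
W→(2,1)  cyc=18
W→(1,1)  cyc=21
W→(0,1)  cyc=24
N→(0,2)  cyc=27
N→(0,3)  cyc=30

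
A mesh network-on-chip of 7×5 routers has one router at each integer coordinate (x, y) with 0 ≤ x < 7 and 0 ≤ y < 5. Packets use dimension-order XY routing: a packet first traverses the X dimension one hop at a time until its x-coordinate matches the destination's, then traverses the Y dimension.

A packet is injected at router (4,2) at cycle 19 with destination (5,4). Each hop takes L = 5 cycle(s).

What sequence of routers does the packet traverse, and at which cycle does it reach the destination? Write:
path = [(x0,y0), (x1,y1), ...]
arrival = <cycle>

src (4,2)  cyc=19
E→(5,2)  cyc=24
N→(5,3)  cyc=29
N→(5,4)  cyc=34

path = [(4,2), (5,2), (5,3), (5,4)]
arrival = 34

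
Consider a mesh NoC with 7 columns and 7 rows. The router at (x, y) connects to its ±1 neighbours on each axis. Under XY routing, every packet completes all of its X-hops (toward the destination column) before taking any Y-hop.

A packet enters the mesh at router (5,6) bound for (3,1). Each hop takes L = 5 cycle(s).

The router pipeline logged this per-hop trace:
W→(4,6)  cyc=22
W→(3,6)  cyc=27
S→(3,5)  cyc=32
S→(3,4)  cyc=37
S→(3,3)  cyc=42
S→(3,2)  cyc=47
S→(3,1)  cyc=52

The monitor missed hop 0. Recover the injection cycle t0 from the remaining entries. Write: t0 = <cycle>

The first recorded entry is hop 1 at cycle 22.
t0 = cyc[1] − L = 22 − 5 = 17.

t0 = 17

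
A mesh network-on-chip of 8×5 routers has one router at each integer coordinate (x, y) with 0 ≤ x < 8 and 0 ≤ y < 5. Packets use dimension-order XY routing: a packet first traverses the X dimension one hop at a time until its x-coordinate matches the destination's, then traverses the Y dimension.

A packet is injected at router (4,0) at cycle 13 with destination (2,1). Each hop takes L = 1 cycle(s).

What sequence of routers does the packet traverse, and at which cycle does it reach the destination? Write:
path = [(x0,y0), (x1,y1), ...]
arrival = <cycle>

src (4,0)  cyc=13
W→(3,0)  cyc=14
W→(2,0)  cyc=15
N→(2,1)  cyc=16

path = [(4,0), (3,0), (2,0), (2,1)]
arrival = 16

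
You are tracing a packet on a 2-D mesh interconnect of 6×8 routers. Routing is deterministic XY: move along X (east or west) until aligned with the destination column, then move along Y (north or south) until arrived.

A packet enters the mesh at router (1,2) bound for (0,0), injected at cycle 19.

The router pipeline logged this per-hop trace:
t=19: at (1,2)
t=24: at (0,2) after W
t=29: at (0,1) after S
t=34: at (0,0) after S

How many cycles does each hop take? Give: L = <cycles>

Δcyc across hop 0→1: 24 − 19 = 5.
Each hop adds L, hence L = 5.

L = 5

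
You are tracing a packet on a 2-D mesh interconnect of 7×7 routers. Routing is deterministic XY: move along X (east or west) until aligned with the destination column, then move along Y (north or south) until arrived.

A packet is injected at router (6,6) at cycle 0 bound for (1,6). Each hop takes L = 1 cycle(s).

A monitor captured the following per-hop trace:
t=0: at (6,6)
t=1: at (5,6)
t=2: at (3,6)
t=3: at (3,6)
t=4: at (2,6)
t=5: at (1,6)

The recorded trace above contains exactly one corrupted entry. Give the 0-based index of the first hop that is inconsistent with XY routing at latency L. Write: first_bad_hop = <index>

first_bad_hop = 2

  1: Δx=-1 Δy=+0 Δt=1 [ok]
  2: Δx=-2 Δy=+0 Δt=1 [BAD: non-unit step]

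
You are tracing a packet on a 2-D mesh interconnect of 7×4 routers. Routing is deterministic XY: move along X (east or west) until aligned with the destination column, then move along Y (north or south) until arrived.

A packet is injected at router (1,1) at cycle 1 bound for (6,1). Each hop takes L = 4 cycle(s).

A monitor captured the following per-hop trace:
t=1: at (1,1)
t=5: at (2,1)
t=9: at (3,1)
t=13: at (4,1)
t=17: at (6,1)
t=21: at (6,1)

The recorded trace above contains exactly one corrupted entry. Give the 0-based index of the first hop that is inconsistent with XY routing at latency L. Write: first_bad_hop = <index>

first_bad_hop = 4

[1] (+1,+0) / 4c ⇒ ok
[2] (+1,+0) / 4c ⇒ ok
[3] (+1,+0) / 4c ⇒ ok
[4] (+2,+0) / 4c ⇒ BAD: non-unit step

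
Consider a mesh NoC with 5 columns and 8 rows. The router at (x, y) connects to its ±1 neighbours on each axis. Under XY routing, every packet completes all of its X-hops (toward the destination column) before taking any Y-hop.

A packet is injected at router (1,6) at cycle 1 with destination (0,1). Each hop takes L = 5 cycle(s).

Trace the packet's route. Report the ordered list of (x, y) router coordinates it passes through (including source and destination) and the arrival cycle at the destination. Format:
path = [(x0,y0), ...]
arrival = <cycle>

hop 0: (1,6) @ cyc 1
hop 1: (0,6) @ cyc 6  [W]
hop 2: (0,5) @ cyc 11  [S]
hop 3: (0,4) @ cyc 16  [S]
hop 4: (0,3) @ cyc 21  [S]
hop 5: (0,2) @ cyc 26  [S]
hop 6: (0,1) @ cyc 31  [S]

path = [(1,6), (0,6), (0,5), (0,4), (0,3), (0,2), (0,1)]
arrival = 31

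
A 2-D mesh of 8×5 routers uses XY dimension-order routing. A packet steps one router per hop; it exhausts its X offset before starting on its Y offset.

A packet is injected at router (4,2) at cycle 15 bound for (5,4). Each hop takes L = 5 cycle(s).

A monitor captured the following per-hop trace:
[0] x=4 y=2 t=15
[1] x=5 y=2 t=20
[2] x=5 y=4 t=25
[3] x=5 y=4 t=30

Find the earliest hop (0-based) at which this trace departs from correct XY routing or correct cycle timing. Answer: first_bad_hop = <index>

first_bad_hop = 2

  1: Δx=+1 Δy=+0 Δt=5 [ok]
  2: Δx=+0 Δy=+2 Δt=5 [BAD: non-unit step]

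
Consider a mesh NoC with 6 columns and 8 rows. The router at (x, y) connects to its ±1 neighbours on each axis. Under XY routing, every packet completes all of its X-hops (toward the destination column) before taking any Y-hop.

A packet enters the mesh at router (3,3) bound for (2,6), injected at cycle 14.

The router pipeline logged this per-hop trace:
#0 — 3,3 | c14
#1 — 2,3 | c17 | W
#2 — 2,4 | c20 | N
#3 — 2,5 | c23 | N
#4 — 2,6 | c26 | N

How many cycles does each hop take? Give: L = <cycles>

cyc[1] − cyc[0] = 17 − 14 = 3.
One hop costs L cycles, so L = 3.

L = 3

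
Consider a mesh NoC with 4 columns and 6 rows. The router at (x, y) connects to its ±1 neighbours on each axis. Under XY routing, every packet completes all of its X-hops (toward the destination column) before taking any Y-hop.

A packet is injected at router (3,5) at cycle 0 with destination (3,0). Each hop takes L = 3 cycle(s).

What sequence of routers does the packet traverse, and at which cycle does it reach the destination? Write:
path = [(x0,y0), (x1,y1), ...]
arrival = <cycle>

path = [(3,5), (3,4), (3,3), (3,2), (3,1), (3,0)]
arrival = 15

t=0: at (3,5)
t=3: at (3,4) after S
t=6: at (3,3) after S
t=9: at (3,2) after S
t=12: at (3,1) after S
t=15: at (3,0) after S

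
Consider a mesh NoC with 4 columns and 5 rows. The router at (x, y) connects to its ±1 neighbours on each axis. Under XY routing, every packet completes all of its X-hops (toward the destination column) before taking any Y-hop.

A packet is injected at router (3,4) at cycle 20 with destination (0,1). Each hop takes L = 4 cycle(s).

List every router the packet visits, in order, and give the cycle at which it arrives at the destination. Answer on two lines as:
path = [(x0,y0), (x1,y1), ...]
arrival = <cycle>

path = [(3,4), (2,4), (1,4), (0,4), (0,3), (0,2), (0,1)]
arrival = 44

  0. router=(3,4) cycle=20 (inject)
  1. router=(2,4) cycle=24 dir=W
  2. router=(1,4) cycle=28 dir=W
  3. router=(0,4) cycle=32 dir=W
  4. router=(0,3) cycle=36 dir=S
  5. router=(0,2) cycle=40 dir=S
  6. router=(0,1) cycle=44 dir=S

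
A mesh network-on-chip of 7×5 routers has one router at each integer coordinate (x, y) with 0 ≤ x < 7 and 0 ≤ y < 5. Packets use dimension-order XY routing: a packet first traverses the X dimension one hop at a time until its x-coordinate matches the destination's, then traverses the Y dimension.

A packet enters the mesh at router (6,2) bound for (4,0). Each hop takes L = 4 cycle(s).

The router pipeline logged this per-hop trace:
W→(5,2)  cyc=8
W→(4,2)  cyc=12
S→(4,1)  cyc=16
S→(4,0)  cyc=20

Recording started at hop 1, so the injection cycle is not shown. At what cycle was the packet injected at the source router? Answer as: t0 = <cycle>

Hop 1 reached at cycle 8; hop k is at t0 + k·L.
Therefore t0 = 8 − L = 4.

t0 = 4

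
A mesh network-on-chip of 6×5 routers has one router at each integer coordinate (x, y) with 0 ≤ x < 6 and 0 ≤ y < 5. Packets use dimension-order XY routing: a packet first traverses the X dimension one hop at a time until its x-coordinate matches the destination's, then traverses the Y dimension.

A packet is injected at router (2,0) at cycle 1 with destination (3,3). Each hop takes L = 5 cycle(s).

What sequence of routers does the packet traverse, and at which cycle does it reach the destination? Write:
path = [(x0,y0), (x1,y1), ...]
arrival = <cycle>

path = [(2,0), (3,0), (3,1), (3,2), (3,3)]
arrival = 21

src (2,0)  cyc=1
E→(3,0)  cyc=6
N→(3,1)  cyc=11
N→(3,2)  cyc=16
N→(3,3)  cyc=21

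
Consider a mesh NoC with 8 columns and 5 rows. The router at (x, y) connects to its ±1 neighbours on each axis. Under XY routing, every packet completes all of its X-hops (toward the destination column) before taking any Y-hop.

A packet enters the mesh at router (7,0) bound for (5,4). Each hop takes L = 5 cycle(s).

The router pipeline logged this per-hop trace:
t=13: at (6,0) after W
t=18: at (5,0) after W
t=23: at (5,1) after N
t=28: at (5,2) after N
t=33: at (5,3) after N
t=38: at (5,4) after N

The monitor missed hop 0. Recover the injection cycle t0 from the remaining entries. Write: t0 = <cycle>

t0 = 8

cyc[1] = 13 and cyc[k] = t0 + k·L for every k.
So t0 = 13 − 1·5 = 8.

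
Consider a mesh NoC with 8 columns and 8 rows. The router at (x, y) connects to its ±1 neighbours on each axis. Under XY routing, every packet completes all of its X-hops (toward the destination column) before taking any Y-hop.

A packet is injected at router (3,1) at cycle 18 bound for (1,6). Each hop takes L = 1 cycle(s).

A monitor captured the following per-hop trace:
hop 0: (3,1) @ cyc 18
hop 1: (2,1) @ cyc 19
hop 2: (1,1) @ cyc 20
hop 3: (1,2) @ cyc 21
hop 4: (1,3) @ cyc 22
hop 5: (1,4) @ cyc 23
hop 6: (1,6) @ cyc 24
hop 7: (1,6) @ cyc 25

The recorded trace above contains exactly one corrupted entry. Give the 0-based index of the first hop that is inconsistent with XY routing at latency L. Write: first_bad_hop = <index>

[1] (-1,+0) / 1c ⇒ ok
[2] (-1,+0) / 1c ⇒ ok
[3] (+0,+1) / 1c ⇒ ok
[4] (+0,+1) / 1c ⇒ ok
[5] (+0,+1) / 1c ⇒ ok
[6] (+0,+2) / 1c ⇒ BAD: non-unit step

first_bad_hop = 6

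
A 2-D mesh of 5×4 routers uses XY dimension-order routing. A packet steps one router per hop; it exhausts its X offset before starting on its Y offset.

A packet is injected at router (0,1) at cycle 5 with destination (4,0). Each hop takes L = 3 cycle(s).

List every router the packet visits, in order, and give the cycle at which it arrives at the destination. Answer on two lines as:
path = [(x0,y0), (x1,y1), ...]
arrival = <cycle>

path = [(0,1), (1,1), (2,1), (3,1), (4,1), (4,0)]
arrival = 20

src (0,1)  cyc=5
E→(1,1)  cyc=8
E→(2,1)  cyc=11
E→(3,1)  cyc=14
E→(4,1)  cyc=17
S→(4,0)  cyc=20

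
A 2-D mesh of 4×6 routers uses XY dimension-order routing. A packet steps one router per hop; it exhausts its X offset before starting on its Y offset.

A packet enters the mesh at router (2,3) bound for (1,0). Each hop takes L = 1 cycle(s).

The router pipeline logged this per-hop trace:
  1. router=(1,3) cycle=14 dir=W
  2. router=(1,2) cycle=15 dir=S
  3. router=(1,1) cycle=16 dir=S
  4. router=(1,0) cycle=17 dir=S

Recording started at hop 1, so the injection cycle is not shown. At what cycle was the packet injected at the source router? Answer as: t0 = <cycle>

cyc[1] = 14 and cyc[k] = t0 + k·L for every k.
t0 = cyc[1] − L = 14 − 1 = 13.

t0 = 13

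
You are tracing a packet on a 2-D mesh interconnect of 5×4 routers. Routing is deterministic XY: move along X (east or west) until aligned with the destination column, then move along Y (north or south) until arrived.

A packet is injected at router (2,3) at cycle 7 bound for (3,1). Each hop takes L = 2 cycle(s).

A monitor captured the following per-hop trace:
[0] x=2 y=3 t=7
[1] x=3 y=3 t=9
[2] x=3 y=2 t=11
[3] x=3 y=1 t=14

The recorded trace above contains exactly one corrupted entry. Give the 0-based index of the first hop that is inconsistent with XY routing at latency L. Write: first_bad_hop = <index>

first_bad_hop = 3

check 1→ d=(1,0) cyc+2: ok
check 2→ d=(0,-1) cyc+2: ok
check 3→ d=(0,-1) cyc+3: BAD: Δcyc=3≠L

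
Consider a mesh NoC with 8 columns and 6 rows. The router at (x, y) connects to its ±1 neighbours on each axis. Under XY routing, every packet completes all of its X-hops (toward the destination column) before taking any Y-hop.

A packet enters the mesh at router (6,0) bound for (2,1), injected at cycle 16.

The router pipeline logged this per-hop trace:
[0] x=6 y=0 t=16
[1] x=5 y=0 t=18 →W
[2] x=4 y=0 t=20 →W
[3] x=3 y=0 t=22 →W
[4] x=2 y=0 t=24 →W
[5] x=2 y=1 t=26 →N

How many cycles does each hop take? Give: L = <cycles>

Between hops 0 and 1 the cycle counter advances 18 − 16 = 2.
Each hop adds L, hence L = 2.

L = 2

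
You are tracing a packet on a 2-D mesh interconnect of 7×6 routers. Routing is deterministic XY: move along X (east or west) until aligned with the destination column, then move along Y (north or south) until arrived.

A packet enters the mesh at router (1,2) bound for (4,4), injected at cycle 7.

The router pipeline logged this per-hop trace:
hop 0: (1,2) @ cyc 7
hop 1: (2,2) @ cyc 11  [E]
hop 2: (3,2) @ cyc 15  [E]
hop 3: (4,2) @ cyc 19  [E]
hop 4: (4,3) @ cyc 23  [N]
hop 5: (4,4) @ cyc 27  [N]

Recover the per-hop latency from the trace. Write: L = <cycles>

Between hops 0 and 1 the cycle counter advances 11 − 7 = 4.
One hop costs L cycles, so L = 4.

L = 4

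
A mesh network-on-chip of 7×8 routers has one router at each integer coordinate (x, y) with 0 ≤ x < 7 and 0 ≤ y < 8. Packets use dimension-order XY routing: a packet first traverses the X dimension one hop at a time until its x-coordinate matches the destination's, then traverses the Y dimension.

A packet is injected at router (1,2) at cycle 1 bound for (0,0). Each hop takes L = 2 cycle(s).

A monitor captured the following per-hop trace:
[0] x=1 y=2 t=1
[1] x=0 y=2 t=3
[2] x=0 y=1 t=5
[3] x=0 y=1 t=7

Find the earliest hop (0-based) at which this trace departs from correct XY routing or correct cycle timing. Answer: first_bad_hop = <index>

first_bad_hop = 3

check 1→ d=(-1,0) cyc+2: ok
check 2→ d=(0,-1) cyc+2: ok
check 3→ d=(0,0) cyc+2: BAD: non-unit step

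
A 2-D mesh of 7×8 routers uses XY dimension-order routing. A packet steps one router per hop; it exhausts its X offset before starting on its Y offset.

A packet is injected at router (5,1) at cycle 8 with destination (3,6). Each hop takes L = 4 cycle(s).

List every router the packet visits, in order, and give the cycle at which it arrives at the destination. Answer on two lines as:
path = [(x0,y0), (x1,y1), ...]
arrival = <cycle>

t=8: at (5,1)
t=12: at (4,1) after W
t=16: at (3,1) after W
t=20: at (3,2) after N
t=24: at (3,3) after N
t=28: at (3,4) after N
t=32: at (3,5) after N
t=36: at (3,6) after N

path = [(5,1), (4,1), (3,1), (3,2), (3,3), (3,4), (3,5), (3,6)]
arrival = 36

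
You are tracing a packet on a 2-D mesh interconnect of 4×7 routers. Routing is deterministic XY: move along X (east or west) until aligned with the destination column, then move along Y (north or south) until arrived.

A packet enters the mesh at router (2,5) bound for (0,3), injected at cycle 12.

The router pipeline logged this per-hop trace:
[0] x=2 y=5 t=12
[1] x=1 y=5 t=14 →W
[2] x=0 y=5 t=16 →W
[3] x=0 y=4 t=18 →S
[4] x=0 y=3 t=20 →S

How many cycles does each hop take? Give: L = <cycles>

L = 2

From hop 0 (12) to hop 1 (14): +2 cycles.
One hop costs L cycles, so L = 2.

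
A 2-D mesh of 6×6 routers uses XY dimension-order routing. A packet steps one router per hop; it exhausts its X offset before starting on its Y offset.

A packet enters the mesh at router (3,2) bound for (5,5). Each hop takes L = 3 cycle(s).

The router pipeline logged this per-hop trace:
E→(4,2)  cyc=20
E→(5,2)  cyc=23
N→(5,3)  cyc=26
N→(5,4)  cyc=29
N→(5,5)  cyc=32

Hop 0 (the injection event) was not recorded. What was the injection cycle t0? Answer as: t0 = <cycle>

Hop 1 reached at cycle 20; hop k is at t0 + k·L.
So t0 = 20 − 1·3 = 17.

t0 = 17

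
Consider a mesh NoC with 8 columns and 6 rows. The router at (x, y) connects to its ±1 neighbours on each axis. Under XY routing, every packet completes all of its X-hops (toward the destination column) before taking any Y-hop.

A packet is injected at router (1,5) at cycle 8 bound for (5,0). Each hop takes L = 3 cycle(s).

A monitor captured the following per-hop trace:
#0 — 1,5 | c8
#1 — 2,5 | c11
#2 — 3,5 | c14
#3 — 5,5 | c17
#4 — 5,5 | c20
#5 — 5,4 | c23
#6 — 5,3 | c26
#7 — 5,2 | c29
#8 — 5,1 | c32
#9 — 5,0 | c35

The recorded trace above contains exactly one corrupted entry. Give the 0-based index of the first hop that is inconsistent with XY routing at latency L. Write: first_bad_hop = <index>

  1: Δx=+1 Δy=+0 Δt=3 [ok]
  2: Δx=+1 Δy=+0 Δt=3 [ok]
  3: Δx=+2 Δy=+0 Δt=3 [BAD: non-unit step]

first_bad_hop = 3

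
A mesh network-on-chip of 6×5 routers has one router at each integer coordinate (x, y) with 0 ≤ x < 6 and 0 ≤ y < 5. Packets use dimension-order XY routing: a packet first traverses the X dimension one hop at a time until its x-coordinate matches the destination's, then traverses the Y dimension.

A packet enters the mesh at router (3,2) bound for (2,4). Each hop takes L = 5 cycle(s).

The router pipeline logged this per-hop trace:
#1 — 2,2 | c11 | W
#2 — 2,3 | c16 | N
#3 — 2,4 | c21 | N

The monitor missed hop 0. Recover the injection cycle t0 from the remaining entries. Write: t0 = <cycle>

t0 = 6

cyc[1] = 11 and cyc[k] = t0 + k·L for every k.
So t0 = 11 − 1·5 = 6.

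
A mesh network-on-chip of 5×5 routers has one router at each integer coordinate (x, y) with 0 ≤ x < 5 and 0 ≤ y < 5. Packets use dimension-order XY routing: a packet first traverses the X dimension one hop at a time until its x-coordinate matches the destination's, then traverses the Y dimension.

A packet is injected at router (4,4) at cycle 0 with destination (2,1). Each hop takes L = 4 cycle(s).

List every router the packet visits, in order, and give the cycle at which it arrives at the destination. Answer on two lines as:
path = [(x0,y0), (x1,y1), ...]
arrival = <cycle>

path = [(4,4), (3,4), (2,4), (2,3), (2,2), (2,1)]
arrival = 20

  0. router=(4,4) cycle=0 (inject)
  1. router=(3,4) cycle=4 dir=W
  2. router=(2,4) cycle=8 dir=W
  3. router=(2,3) cycle=12 dir=S
  4. router=(2,2) cycle=16 dir=S
  5. router=(2,1) cycle=20 dir=S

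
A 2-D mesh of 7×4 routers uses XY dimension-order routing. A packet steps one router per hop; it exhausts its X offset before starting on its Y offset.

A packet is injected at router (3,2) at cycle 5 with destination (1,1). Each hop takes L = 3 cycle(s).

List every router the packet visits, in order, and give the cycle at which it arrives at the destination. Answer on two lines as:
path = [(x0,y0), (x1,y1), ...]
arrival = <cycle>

path = [(3,2), (2,2), (1,2), (1,1)]
arrival = 14

hop 0: (3,2) @ cyc 5
hop 1: (2,2) @ cyc 8  [W]
hop 2: (1,2) @ cyc 11  [W]
hop 3: (1,1) @ cyc 14  [S]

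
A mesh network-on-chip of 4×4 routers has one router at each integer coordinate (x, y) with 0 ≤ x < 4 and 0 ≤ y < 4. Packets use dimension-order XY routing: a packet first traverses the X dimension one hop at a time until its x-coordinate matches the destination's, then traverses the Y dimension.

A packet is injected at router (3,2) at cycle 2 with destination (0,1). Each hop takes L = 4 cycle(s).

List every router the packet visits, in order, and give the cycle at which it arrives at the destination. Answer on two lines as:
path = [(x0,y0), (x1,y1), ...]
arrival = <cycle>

t=2: at (3,2)
t=6: at (2,2) after W
t=10: at (1,2) after W
t=14: at (0,2) after W
t=18: at (0,1) after S

path = [(3,2), (2,2), (1,2), (0,2), (0,1)]
arrival = 18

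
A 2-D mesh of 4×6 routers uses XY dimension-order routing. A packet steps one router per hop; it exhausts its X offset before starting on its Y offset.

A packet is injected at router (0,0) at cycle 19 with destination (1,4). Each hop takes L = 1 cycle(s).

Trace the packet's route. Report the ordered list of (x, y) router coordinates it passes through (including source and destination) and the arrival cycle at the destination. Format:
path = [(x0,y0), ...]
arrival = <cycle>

path = [(0,0), (1,0), (1,1), (1,2), (1,3), (1,4)]
arrival = 24

t=19: at (0,0)
t=20: at (1,0) after E
t=21: at (1,1) after N
t=22: at (1,2) after N
t=23: at (1,3) after N
t=24: at (1,4) after N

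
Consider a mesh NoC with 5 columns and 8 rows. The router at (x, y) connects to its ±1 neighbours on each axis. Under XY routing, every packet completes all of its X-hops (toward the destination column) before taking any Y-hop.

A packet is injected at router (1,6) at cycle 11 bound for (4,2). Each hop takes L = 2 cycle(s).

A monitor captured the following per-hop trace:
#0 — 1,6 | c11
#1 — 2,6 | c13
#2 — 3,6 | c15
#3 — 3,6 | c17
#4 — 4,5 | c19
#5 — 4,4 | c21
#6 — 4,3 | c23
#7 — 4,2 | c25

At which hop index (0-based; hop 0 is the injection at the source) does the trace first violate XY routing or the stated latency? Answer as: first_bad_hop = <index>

check 1→ d=(1,0) cyc+2: ok
check 2→ d=(1,0) cyc+2: ok
check 3→ d=(0,0) cyc+2: BAD: non-unit step

first_bad_hop = 3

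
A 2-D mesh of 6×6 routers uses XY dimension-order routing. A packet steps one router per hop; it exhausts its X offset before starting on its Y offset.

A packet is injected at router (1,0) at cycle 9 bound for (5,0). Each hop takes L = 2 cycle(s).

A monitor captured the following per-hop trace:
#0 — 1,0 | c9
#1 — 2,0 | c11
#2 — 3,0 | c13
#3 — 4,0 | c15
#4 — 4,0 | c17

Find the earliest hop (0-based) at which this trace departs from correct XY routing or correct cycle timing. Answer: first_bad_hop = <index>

[1] (+1,+0) / 2c ⇒ ok
[2] (+1,+0) / 2c ⇒ ok
[3] (+1,+0) / 2c ⇒ ok
[4] (+0,+0) / 2c ⇒ BAD: non-unit step

first_bad_hop = 4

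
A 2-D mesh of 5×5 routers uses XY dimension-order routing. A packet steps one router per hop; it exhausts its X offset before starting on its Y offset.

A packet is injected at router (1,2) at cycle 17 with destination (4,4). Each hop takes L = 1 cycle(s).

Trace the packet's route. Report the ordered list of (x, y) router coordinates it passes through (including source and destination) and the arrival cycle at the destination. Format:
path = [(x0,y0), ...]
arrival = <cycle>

t=17: at (1,2)
t=18: at (2,2) after E
t=19: at (3,2) after E
t=20: at (4,2) after E
t=21: at (4,3) after N
t=22: at (4,4) after N

path = [(1,2), (2,2), (3,2), (4,2), (4,3), (4,4)]
arrival = 22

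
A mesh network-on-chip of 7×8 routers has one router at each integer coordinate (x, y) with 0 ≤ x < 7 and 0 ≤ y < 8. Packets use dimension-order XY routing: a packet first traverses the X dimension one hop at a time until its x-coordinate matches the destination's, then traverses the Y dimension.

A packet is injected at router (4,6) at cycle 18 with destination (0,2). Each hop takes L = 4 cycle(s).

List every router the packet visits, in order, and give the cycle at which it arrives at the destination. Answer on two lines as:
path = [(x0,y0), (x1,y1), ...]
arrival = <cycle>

path = [(4,6), (3,6), (2,6), (1,6), (0,6), (0,5), (0,4), (0,3), (0,2)]
arrival = 50

[0] x=4 y=6 t=18
[1] x=3 y=6 t=22 →W
[2] x=2 y=6 t=26 →W
[3] x=1 y=6 t=30 →W
[4] x=0 y=6 t=34 →W
[5] x=0 y=5 t=38 →S
[6] x=0 y=4 t=42 →S
[7] x=0 y=3 t=46 →S
[8] x=0 y=2 t=50 →S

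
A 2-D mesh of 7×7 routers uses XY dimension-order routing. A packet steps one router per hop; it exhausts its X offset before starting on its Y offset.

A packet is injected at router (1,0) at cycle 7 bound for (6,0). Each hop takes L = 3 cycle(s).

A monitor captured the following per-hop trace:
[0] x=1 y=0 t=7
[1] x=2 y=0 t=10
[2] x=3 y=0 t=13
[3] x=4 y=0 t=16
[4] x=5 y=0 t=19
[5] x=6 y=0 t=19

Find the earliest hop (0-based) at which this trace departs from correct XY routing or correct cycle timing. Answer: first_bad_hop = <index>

check 1→ d=(1,0) cyc+3: ok
check 2→ d=(1,0) cyc+3: ok
check 3→ d=(1,0) cyc+3: ok
check 4→ d=(1,0) cyc+3: ok
check 5→ d=(1,0) cyc+0: BAD: Δcyc=0≠L

first_bad_hop = 5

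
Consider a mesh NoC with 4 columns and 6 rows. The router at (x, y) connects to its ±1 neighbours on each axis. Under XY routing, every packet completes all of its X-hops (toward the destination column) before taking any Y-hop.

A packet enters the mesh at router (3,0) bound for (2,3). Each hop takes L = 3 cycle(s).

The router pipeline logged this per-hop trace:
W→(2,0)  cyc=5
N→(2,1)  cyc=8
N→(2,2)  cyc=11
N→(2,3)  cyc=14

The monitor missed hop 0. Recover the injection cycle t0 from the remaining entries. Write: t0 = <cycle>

The first recorded entry is hop 1 at cycle 5.
So t0 = 5 − 1·3 = 2.

t0 = 2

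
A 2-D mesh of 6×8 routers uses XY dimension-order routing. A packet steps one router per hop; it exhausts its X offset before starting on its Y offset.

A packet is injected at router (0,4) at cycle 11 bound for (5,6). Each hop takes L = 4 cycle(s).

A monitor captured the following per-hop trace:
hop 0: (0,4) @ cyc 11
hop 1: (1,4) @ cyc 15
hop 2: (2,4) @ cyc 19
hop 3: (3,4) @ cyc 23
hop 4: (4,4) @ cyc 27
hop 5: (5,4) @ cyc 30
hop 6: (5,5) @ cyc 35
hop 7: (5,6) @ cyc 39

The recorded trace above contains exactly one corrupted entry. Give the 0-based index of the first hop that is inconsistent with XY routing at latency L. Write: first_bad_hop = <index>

  1: Δx=+1 Δy=+0 Δt=4 [ok]
  2: Δx=+1 Δy=+0 Δt=4 [ok]
  3: Δx=+1 Δy=+0 Δt=4 [ok]
  4: Δx=+1 Δy=+0 Δt=4 [ok]
  5: Δx=+1 Δy=+0 Δt=3 [BAD: Δcyc=3≠L]

first_bad_hop = 5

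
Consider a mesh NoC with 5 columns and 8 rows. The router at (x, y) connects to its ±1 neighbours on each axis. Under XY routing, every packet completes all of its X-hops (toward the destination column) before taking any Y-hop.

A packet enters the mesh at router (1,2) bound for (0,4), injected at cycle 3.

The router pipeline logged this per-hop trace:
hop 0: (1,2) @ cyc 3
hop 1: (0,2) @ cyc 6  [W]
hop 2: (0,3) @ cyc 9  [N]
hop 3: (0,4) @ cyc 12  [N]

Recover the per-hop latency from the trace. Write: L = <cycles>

L = 3

Between hops 0 and 1 the cycle counter advances 6 − 3 = 3.
Per-hop latency L = Δcyc = 3.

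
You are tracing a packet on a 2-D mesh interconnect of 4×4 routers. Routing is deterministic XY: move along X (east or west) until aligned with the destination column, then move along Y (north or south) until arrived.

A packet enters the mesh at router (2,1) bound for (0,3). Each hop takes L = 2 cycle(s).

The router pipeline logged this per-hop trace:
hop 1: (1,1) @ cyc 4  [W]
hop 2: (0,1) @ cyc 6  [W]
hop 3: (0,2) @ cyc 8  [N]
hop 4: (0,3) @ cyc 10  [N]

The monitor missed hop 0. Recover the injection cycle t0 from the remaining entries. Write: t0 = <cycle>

The first recorded entry is hop 1 at cycle 4.
So t0 = 4 − 1·2 = 2.

t0 = 2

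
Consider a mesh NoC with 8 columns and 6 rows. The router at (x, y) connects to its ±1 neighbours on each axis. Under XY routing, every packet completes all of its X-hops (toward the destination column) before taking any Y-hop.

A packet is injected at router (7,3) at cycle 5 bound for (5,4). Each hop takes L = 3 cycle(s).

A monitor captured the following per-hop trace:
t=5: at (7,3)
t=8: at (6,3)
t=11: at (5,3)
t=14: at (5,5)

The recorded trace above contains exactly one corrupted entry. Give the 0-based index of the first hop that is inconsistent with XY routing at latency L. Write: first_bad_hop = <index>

first_bad_hop = 3

check 1→ d=(-1,0) cyc+3: ok
check 2→ d=(-1,0) cyc+3: ok
check 3→ d=(0,2) cyc+3: BAD: non-unit step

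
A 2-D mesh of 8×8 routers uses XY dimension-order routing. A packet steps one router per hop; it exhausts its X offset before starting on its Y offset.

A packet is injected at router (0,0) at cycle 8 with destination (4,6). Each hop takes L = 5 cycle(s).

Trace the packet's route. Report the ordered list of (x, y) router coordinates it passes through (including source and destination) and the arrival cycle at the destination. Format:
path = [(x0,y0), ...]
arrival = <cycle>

t=8: at (0,0)
t=13: at (1,0) after E
t=18: at (2,0) after E
t=23: at (3,0) after E
t=28: at (4,0) after E
t=33: at (4,1) after N
t=38: at (4,2) after N
t=43: at (4,3) after N
t=48: at (4,4) after N
t=53: at (4,5) after N
t=58: at (4,6) after N

path = [(0,0), (1,0), (2,0), (3,0), (4,0), (4,1), (4,2), (4,3), (4,4), (4,5), (4,6)]
arrival = 58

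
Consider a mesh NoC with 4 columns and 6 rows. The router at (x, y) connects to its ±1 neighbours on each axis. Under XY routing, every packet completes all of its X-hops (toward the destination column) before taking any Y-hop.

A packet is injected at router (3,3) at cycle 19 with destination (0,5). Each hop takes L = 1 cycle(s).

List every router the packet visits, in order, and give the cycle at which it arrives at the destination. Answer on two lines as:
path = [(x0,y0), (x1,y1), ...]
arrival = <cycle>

path = [(3,3), (2,3), (1,3), (0,3), (0,4), (0,5)]
arrival = 24

src (3,3)  cyc=19
W→(2,3)  cyc=20
W→(1,3)  cyc=21
W→(0,3)  cyc=22
N→(0,4)  cyc=23
N→(0,5)  cyc=24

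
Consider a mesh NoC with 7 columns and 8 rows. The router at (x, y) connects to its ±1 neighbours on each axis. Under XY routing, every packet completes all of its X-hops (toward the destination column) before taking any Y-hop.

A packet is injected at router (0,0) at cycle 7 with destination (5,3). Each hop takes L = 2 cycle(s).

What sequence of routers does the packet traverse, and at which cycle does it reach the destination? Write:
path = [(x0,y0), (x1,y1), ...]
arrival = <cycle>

src (0,0)  cyc=7
E→(1,0)  cyc=9
E→(2,0)  cyc=11
E→(3,0)  cyc=13
E→(4,0)  cyc=15
E→(5,0)  cyc=17
N→(5,1)  cyc=19
N→(5,2)  cyc=21
N→(5,3)  cyc=23

path = [(0,0), (1,0), (2,0), (3,0), (4,0), (5,0), (5,1), (5,2), (5,3)]
arrival = 23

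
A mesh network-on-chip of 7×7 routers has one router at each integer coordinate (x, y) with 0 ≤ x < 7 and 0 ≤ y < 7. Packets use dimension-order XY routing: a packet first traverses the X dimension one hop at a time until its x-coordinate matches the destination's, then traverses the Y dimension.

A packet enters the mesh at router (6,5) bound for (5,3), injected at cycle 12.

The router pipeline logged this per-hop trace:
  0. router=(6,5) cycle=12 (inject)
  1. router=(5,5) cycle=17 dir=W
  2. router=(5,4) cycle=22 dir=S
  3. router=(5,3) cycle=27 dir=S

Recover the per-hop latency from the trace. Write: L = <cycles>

From hop 0 (12) to hop 1 (17): +5 cycles.
Each hop adds L, hence L = 5.

L = 5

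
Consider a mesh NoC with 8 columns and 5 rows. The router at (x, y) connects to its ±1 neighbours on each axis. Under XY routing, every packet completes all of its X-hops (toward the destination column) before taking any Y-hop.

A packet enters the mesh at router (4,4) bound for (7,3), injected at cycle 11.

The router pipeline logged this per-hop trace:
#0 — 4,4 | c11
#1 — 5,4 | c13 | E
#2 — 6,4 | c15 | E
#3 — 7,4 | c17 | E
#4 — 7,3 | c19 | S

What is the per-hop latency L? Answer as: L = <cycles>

Between hops 0 and 1 the cycle counter advances 13 − 11 = 2.
Per-hop latency L = Δcyc = 2.

L = 2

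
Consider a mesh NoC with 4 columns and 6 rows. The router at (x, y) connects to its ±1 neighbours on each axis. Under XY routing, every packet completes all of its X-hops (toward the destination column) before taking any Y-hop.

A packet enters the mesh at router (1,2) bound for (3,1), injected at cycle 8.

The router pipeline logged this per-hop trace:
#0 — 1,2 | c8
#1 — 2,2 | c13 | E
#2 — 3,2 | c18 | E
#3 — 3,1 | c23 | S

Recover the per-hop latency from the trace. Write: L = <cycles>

L = 5

Between hops 0 and 1 the cycle counter advances 13 − 8 = 5.
Each hop adds L, hence L = 5.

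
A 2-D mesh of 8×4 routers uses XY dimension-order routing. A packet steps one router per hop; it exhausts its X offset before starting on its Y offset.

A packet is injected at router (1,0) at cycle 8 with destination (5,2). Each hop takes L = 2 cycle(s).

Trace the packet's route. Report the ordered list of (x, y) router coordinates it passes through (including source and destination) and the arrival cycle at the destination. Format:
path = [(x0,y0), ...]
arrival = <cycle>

src (1,0)  cyc=8
E→(2,0)  cyc=10
E→(3,0)  cyc=12
E→(4,0)  cyc=14
E→(5,0)  cyc=16
N→(5,1)  cyc=18
N→(5,2)  cyc=20

path = [(1,0), (2,0), (3,0), (4,0), (5,0), (5,1), (5,2)]
arrival = 20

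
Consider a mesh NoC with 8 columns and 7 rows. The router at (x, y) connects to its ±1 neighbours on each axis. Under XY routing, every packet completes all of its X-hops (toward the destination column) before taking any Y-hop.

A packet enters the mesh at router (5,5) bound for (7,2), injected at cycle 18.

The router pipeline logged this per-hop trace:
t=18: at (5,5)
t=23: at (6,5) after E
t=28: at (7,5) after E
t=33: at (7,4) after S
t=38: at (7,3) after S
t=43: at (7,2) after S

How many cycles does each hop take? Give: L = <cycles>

Δcyc across hop 0→1: 23 − 18 = 5.
That increment is L by definition: L = 5.

L = 5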